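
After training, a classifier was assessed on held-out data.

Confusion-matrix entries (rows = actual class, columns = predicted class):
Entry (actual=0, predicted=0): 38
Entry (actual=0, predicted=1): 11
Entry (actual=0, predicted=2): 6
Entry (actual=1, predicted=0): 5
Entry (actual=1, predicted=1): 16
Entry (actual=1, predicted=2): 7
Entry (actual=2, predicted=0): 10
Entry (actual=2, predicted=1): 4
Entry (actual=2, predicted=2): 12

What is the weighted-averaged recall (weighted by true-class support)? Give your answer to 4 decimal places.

0.6055

Per-class recall (TP/(TP+FN)):
  0: TP=38, FN=11+6=17 → 38/55 = 0.69091
  1: TP=16, FN=5+7=12 → 16/28 = 0.57143
  2: TP=12, FN=10+4=14 → 12/26 = 0.46154
Weighted-recall = Σ (supportᵢ/N)·recallᵢ with N=109: (55/109)·0.69091 + (28/109)·0.57143 + (26/109)·0.46154 = 0.6055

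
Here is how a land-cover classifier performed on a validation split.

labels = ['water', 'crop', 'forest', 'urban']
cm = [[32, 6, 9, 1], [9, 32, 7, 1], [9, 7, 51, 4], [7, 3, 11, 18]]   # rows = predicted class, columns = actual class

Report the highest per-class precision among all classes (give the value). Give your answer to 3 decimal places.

0.718

Per-class precision (TP/(TP+FP)):
  water: TP=32, FP=6+9+1=16 → 32/48 = 0.6667
  crop: TP=32, FP=9+7+1=17 → 32/49 = 0.6531
  forest: TP=51, FP=9+7+4=20 → 51/71 = 0.7183
  urban: TP=18, FP=7+3+11=21 → 18/39 = 0.4615
Highest is class 'forest' with precision = 0.718.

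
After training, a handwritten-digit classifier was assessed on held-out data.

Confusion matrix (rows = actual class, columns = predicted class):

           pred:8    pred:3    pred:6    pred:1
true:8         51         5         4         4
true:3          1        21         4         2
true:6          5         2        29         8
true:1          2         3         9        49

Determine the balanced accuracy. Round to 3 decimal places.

0.746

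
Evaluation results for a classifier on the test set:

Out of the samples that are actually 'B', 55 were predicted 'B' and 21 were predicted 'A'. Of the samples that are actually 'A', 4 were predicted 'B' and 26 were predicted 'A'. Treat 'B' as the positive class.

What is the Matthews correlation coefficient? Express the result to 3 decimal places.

0.535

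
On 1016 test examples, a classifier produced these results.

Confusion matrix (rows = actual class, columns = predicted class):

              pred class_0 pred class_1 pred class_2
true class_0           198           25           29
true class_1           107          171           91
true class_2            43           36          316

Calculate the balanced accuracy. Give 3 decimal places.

0.683

Balanced accuracy = mean of per-class recall.
  class_0: recall = 198/252 = 0.7857
  class_1: recall = 171/369 = 0.4634
  class_2: recall = 316/395 = 0.8000
Mean = (0.7857 + 0.4634 + 0.8000) / 3 = 0.683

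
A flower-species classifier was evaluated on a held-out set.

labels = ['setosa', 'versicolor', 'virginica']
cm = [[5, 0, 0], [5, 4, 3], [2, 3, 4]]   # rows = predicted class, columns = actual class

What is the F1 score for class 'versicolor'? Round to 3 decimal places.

0.421

Treat 'versicolor' as positive and all other classes as negative.
F1 score = 2·TP/(2·TP+FP+FN).
versicolor: TP=4, FP=5+3=8, FN=0+3=3 → 8/19 = 0.4211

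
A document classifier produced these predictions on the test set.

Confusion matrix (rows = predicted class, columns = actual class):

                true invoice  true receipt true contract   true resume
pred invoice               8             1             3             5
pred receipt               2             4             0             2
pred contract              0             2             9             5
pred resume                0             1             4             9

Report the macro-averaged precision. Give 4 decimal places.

0.5440

Per-class precision (TP/(TP+FP)):
  invoice: TP=8, FP=1+3+5=9 → 8/17 = 0.47059
  receipt: TP=4, FP=2+0+2=4 → 4/8 = 0.50000
  contract: TP=9, FP=0+2+5=7 → 9/16 = 0.56250
  resume: TP=9, FP=0+1+4=5 → 9/14 = 0.64286
Macro-precision = mean = (0.47059 + 0.50000 + 0.56250 + 0.64286) / 4 = 0.5440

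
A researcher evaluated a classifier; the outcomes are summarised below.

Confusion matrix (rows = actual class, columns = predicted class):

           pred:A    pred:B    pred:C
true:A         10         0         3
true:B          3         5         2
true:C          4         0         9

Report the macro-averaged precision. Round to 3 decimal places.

0.744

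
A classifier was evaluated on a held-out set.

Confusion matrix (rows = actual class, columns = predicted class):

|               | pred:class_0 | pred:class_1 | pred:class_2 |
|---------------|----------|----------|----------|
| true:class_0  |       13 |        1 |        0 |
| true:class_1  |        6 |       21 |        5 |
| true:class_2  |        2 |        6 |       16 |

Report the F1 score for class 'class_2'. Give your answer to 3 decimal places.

0.711

One-vs-rest for 'class_2': TP = diagonal; FP = other classes predicted 'class_2'; FN = 'class_2' predicted as other.
F1 score = 2·TP/(2·TP+FP+FN).
class_2: TP=16, FP=0+5=5, FN=2+6=8 → 32/45 = 0.7111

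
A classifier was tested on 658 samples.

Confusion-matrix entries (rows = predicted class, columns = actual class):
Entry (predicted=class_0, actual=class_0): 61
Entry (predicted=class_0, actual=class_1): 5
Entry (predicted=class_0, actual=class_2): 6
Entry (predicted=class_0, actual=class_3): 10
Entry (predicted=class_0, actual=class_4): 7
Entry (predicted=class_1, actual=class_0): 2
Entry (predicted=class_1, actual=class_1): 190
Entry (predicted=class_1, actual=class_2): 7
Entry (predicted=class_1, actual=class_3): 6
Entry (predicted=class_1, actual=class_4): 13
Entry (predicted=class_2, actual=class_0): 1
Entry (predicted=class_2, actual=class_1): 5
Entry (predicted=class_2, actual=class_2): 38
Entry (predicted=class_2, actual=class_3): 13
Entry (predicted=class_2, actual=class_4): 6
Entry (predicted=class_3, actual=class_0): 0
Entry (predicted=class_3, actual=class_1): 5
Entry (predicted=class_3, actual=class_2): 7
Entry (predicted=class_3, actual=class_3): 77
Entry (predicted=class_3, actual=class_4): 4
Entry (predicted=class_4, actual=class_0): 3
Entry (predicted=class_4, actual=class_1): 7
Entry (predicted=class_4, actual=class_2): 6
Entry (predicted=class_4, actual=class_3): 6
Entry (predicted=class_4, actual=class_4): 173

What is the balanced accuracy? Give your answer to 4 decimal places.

0.7880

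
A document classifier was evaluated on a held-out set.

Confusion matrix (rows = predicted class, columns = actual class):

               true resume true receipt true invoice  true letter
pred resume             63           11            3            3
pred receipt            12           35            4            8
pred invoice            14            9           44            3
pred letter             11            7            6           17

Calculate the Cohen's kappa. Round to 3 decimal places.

0.501

Observed agreement pₒ = trace/N = 159/250 = 0.6360
Expected agreement pₑ = Σ (rowᵢ·colᵢ)/N² = (100·80 + 62·59 + 57·70 + 31·41)/250² = 0.2707
κ = (pₒ − pₑ)/(1 − pₑ) = (0.6360 − 0.2707)/(1 − 0.2707) = 0.501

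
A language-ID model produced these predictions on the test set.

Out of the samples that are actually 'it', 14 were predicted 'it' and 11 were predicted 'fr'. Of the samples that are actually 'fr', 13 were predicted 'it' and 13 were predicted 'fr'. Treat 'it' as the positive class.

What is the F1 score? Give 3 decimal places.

0.538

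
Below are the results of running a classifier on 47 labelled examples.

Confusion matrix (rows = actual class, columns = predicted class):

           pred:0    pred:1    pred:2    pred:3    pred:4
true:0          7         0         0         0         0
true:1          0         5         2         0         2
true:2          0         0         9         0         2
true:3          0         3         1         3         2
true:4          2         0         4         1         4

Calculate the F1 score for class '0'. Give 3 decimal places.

Treat '0' as positive and all other classes as negative.
F1 score = 2·TP/(2·TP+FP+FN).
0: TP=7, FP=0+0+0+2=2, FN=0+0+0+0=0 → 14/16 = 0.8750

0.875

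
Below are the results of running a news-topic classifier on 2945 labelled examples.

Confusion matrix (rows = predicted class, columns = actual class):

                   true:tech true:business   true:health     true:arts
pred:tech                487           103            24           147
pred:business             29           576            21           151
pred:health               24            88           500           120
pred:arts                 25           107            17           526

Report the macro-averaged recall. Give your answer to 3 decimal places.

Per-class recall (TP/(TP+FN)):
  tech: TP=487, FN=29+24+25=78 → 487/565 = 0.8619
  business: TP=576, FN=103+88+107=298 → 576/874 = 0.6590
  health: TP=500, FN=24+21+17=62 → 500/562 = 0.8897
  arts: TP=526, FN=147+151+120=418 → 526/944 = 0.5572
Macro-recall = mean = (0.8619 + 0.6590 + 0.8897 + 0.5572) / 4 = 0.742

0.742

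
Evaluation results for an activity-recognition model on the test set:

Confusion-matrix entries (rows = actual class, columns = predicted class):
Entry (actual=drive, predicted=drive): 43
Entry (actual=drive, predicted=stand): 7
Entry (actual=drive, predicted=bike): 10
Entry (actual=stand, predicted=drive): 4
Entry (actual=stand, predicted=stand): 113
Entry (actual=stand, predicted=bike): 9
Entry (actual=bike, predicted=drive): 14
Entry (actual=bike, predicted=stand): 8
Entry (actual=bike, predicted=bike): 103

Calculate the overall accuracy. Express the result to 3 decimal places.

0.833

Accuracy = trace / total = (43+113+103=259) / 311 = 259/311 = 0.833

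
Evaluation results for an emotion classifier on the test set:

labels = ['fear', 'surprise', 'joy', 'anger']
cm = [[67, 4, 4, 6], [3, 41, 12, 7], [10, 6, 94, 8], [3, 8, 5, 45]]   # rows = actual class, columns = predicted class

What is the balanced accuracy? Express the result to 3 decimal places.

0.753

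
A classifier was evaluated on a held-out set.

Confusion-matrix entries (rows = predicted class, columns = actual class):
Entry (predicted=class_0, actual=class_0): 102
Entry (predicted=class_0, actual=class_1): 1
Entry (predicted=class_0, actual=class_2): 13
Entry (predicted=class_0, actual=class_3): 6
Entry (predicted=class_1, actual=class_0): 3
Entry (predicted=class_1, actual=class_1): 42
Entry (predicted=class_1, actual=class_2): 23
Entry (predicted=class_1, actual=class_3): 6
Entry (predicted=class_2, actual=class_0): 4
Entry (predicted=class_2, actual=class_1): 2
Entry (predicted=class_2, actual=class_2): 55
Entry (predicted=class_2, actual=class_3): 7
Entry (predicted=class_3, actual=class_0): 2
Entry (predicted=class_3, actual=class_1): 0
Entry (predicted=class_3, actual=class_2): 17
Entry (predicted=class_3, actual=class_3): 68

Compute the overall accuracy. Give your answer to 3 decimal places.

Accuracy = trace / total = (102+42+55+68=267) / 351 = 267/351 = 0.761

0.761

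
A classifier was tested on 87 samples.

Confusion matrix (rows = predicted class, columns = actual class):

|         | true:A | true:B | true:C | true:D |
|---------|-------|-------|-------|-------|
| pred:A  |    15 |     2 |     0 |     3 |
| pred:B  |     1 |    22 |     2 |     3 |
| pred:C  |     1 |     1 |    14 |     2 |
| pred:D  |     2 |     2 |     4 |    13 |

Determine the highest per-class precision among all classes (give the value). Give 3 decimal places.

Per-class precision (TP/(TP+FP)):
  A: TP=15, FP=2+0+3=5 → 15/20 = 0.7500
  B: TP=22, FP=1+2+3=6 → 22/28 = 0.7857
  C: TP=14, FP=1+1+2=4 → 14/18 = 0.7778
  D: TP=13, FP=2+2+4=8 → 13/21 = 0.6190
Highest is class 'B' with precision = 0.786.

0.786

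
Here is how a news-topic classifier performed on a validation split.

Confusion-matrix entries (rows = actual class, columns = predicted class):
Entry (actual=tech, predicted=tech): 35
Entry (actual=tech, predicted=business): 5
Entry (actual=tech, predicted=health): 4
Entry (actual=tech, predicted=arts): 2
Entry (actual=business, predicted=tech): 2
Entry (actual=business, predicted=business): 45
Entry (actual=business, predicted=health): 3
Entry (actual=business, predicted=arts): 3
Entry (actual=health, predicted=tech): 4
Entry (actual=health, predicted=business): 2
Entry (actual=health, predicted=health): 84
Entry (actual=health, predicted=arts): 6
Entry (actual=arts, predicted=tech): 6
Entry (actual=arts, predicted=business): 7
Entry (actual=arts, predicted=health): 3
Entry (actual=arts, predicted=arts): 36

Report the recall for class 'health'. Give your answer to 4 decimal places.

0.8750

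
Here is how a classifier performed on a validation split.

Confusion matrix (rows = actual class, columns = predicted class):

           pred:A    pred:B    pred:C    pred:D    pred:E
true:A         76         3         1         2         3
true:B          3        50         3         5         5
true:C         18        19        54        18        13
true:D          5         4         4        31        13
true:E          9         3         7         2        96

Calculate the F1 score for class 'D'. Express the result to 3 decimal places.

0.539

F1 score = 2·TP/(2·TP+FP+FN).
D: TP=31, FP=2+5+18+2=27, FN=5+4+4+13=26 → 62/115 = 0.5391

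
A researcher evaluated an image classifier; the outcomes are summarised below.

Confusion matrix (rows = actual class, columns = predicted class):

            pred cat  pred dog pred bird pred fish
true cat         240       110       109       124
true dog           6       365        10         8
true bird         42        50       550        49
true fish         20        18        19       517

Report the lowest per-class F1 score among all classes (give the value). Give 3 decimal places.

Per-class F1 score (2·TP/(2·TP+FP+FN)):
  cat: TP=240, FP=6+42+20=68, FN=110+109+124=343 → 480/891 = 0.5387
  dog: TP=365, FP=110+50+18=178, FN=6+10+8=24 → 730/932 = 0.7833
  bird: TP=550, FP=109+10+19=138, FN=42+50+49=141 → 1100/1379 = 0.7977
  fish: TP=517, FP=124+8+49=181, FN=20+18+19=57 → 1034/1272 = 0.8129
Lowest is class 'cat' with F1 score = 0.539.

0.539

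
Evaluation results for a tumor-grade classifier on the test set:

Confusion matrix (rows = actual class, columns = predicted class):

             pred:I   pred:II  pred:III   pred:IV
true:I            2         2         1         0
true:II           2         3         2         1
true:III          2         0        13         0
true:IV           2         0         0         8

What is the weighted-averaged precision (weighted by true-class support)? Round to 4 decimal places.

Per-class precision (TP/(TP+FP)):
  I: TP=2, FP=2+2+2=6 → 2/8 = 0.25000
  II: TP=3, FP=2+0+0=2 → 3/5 = 0.60000
  III: TP=13, FP=1+2+0=3 → 13/16 = 0.81250
  IV: TP=8, FP=0+1+0=1 → 8/9 = 0.88889
Weighted-precision = Σ (supportᵢ/N)·precisionᵢ with N=38: (5/38)·0.25000 + (8/38)·0.60000 + (15/38)·0.81250 + (10/38)·0.88889 = 0.7139

0.7139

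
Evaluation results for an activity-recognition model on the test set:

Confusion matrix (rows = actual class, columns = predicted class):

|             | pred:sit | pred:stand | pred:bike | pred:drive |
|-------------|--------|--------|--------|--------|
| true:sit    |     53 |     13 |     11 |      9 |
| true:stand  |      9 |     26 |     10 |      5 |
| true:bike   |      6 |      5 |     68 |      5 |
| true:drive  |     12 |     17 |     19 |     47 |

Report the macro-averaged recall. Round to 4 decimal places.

0.6101

Per-class recall (TP/(TP+FN)):
  sit: TP=53, FN=13+11+9=33 → 53/86 = 0.61628
  stand: TP=26, FN=9+10+5=24 → 26/50 = 0.52000
  bike: TP=68, FN=6+5+5=16 → 68/84 = 0.80952
  drive: TP=47, FN=12+17+19=48 → 47/95 = 0.49474
Macro-recall = mean = (0.61628 + 0.52000 + 0.80952 + 0.49474) / 4 = 0.6101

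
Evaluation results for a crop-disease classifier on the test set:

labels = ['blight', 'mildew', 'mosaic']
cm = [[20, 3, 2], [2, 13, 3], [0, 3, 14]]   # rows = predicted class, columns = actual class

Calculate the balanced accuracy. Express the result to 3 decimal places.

Balanced accuracy = mean of per-class recall.
  blight: recall = 20/22 = 0.9091
  mildew: recall = 13/19 = 0.6842
  mosaic: recall = 14/19 = 0.7368
Mean = (0.9091 + 0.6842 + 0.7368) / 3 = 0.777

0.777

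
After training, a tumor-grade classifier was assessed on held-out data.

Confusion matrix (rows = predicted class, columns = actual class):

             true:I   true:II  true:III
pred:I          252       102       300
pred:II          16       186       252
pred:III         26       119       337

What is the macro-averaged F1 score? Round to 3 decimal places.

0.485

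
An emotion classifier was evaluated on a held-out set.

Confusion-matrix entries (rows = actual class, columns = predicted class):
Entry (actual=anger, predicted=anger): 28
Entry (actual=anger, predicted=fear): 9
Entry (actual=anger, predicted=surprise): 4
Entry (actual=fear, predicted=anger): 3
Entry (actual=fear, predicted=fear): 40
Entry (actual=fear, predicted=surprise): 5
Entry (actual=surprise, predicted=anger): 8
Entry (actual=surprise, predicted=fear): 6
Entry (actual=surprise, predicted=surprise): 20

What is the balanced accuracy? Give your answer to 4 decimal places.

0.7015

Balanced accuracy = mean of per-class recall.
  anger: recall = 28/41 = 0.68293
  fear: recall = 40/48 = 0.83333
  surprise: recall = 20/34 = 0.58824
Mean = (0.68293 + 0.83333 + 0.58824) / 3 = 0.7015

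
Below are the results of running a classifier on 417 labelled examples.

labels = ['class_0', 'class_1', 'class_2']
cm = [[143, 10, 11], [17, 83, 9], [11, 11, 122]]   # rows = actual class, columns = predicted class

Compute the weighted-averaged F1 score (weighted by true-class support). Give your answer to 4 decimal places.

0.8341

Per-class F1 score (2·TP/(2·TP+FP+FN)):
  class_0: TP=143, FP=17+11=28, FN=10+11=21 → 286/335 = 0.85373
  class_1: TP=83, FP=10+11=21, FN=17+9=26 → 166/213 = 0.77934
  class_2: TP=122, FP=11+9=20, FN=11+11=22 → 244/286 = 0.85315
Weighted-F1 score = Σ (supportᵢ/N)·F1 scoreᵢ with N=417: (164/417)·0.85373 + (109/417)·0.77934 + (144/417)·0.85315 = 0.8341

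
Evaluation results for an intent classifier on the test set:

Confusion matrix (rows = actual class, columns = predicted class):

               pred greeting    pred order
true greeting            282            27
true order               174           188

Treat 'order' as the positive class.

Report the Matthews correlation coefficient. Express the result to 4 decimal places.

0.4614

MCC = (TP·TN − FP·FN) / √((TP+FP)(TP+FN)(TN+FP)(TN+FN))
Numerator = 188·282 − 27·174 = 48318
Denominator = √(215·362·309·456) = √10966558320 = 104721.3365
MCC = 48318 / 104721.3365 = 0.4614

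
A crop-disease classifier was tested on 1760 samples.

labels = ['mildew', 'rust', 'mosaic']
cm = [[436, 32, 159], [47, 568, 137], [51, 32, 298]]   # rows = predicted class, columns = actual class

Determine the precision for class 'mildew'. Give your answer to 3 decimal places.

0.695

Treat 'mildew' as positive and all other classes as negative.
precision = TP/(TP+FP).
mildew: TP=436, FP=32+159=191 → 436/627 = 0.6954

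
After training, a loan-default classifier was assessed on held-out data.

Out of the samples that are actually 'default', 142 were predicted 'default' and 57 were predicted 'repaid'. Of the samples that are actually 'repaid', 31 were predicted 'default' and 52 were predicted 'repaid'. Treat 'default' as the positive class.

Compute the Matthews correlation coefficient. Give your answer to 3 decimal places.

MCC = (TP·TN − FP·FN) / √((TP+FP)(TP+FN)(TN+FP)(TN+FN))
Numerator = 142·52 − 31·57 = 5617
Denominator = √(173·199·83·109) = √311461069 = 17648.2597
MCC = 5617 / 17648.2597 = 0.318

0.318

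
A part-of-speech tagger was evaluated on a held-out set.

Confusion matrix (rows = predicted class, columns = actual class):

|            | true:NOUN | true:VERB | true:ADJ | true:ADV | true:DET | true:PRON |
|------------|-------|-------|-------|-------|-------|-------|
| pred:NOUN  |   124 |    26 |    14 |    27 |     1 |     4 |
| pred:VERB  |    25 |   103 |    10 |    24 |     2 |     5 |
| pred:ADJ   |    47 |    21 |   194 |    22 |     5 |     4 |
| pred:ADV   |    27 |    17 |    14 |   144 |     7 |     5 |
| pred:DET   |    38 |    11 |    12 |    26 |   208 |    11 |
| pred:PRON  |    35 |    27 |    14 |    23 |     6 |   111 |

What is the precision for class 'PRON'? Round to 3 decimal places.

0.514

One-vs-rest for 'PRON': TP = diagonal; FP = other classes predicted 'PRON'; FN = 'PRON' predicted as other.
precision = TP/(TP+FP).
PRON: TP=111, FP=35+27+14+23+6=105 → 111/216 = 0.5139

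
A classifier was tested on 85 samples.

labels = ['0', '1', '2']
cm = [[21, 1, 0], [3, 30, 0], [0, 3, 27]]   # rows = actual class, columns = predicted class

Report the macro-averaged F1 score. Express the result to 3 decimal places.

Per-class F1 score (2·TP/(2·TP+FP+FN)):
  0: TP=21, FP=3+0=3, FN=1+0=1 → 42/46 = 0.9130
  1: TP=30, FP=1+3=4, FN=3+0=3 → 60/67 = 0.8955
  2: TP=27, FP=0+0=0, FN=0+3=3 → 54/57 = 0.9474
Macro-F1 score = mean = (0.9130 + 0.8955 + 0.9474) / 3 = 0.919

0.919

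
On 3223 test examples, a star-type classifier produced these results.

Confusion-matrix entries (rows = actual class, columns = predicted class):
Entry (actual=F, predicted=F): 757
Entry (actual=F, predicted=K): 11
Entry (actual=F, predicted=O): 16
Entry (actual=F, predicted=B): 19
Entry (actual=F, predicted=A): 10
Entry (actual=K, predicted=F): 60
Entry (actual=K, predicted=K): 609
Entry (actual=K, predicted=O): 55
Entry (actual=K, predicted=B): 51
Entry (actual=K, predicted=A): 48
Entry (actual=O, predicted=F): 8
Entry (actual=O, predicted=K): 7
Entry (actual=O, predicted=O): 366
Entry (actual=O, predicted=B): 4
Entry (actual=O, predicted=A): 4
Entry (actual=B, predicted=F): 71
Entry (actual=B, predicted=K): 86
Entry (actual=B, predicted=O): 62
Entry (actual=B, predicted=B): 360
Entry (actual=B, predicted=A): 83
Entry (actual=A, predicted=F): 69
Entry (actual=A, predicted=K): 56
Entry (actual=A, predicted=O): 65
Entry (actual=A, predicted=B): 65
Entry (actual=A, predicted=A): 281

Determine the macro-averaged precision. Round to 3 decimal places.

0.721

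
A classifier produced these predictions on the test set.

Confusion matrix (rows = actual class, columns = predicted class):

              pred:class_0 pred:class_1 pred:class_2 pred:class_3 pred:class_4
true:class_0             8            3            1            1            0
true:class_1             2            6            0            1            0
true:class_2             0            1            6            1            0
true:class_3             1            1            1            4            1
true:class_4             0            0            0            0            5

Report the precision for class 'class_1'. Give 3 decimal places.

0.545

precision = TP/(TP+FP).
class_1: TP=6, FP=3+1+1+0=5 → 6/11 = 0.5455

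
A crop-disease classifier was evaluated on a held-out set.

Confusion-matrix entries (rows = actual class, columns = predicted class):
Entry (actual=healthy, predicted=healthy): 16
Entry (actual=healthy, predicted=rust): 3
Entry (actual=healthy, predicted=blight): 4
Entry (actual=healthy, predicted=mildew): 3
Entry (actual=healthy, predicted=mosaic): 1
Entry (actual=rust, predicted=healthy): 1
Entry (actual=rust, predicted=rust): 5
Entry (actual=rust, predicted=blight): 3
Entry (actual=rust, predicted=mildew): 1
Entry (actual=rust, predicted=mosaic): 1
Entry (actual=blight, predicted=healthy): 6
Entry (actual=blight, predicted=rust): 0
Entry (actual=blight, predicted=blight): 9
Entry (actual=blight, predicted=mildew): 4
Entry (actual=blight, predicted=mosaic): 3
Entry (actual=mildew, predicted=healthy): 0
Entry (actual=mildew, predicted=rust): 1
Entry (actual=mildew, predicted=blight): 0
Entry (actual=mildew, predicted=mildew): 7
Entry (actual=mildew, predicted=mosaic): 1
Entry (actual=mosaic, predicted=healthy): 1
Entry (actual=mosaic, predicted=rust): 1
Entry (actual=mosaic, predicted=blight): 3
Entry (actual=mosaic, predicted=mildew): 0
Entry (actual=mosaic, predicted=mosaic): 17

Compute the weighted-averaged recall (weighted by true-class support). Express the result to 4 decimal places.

0.5934

Per-class recall (TP/(TP+FN)):
  healthy: TP=16, FN=3+4+3+1=11 → 16/27 = 0.59259
  rust: TP=5, FN=1+3+1+1=6 → 5/11 = 0.45455
  blight: TP=9, FN=6+0+4+3=13 → 9/22 = 0.40909
  mildew: TP=7, FN=0+1+0+1=2 → 7/9 = 0.77778
  mosaic: TP=17, FN=1+1+3+0=5 → 17/22 = 0.77273
Weighted-recall = Σ (supportᵢ/N)·recallᵢ with N=91: (27/91)·0.59259 + (11/91)·0.45455 + (22/91)·0.40909 + (9/91)·0.77778 + (22/91)·0.77273 = 0.5934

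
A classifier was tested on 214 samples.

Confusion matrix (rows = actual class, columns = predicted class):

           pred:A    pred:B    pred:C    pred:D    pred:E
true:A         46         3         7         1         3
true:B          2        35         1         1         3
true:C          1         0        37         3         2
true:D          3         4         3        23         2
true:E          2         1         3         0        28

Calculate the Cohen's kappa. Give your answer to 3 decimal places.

0.735

Observed agreement pₒ = trace/N = 169/214 = 0.7897
Expected agreement pₑ = Σ (rowᵢ·colᵢ)/N² = (60·54 + 42·43 + 43·51 + 35·28 + 34·38)/214² = 0.2077
κ = (pₒ − pₑ)/(1 − pₑ) = (0.7897 − 0.2077)/(1 − 0.2077) = 0.735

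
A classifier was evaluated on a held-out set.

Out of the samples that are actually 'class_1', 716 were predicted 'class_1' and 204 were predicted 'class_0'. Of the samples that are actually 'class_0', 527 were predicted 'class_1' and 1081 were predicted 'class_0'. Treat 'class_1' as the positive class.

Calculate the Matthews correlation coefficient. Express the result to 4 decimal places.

MCC = (TP·TN − FP·FN) / √((TP+FP)(TP+FN)(TN+FP)(TN+FN))
Numerator = 716·1081 − 527·204 = 666488
Denominator = √(1243·920·1608·1285) = √2362915156800 = 1537177.6595
MCC = 666488 / 1537177.6595 = 0.4336

0.4336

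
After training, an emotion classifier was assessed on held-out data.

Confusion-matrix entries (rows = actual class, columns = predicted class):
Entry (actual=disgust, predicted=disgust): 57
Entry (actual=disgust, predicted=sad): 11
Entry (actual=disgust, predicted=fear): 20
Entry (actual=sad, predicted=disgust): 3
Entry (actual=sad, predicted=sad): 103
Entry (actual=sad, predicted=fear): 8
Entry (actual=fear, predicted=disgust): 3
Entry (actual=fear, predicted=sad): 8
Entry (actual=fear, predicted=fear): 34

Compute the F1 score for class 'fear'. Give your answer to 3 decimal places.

One-vs-rest for 'fear': TP = diagonal; FP = other classes predicted 'fear'; FN = 'fear' predicted as other.
F1 score = 2·TP/(2·TP+FP+FN).
fear: TP=34, FP=20+8=28, FN=3+8=11 → 68/107 = 0.6355

0.636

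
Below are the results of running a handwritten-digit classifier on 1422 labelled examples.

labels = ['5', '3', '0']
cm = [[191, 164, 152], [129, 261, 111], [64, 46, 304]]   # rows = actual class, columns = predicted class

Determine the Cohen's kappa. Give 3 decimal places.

Observed agreement pₒ = trace/N = 756/1422 = 0.5316
Expected agreement pₑ = Σ (rowᵢ·colᵢ)/N² = (507·384 + 501·471 + 414·567)/1422² = 0.3291
κ = (pₒ − pₑ)/(1 − pₑ) = (0.5316 − 0.3291)/(1 − 0.3291) = 0.302

0.302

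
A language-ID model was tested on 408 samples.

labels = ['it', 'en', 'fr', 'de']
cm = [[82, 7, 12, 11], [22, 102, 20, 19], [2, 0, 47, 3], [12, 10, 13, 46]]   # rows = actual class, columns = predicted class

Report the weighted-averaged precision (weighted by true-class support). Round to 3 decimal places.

0.714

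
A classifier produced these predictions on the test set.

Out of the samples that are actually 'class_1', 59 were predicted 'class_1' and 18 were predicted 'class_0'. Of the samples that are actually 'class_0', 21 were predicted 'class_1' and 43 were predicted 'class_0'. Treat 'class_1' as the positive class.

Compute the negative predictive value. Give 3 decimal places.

0.705

NPV = TN/(TN+FN) = 43/(43+18) = 0.705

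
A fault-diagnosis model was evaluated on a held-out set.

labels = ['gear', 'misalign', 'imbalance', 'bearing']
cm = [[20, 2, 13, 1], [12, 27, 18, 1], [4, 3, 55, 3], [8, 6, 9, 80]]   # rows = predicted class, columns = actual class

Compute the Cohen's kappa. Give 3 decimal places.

0.580

Observed agreement pₒ = trace/N = 182/262 = 0.6947
Expected agreement pₑ = Σ (rowᵢ·colᵢ)/N² = (44·36 + 38·58 + 95·65 + 85·103)/262² = 0.2727
κ = (pₒ − pₑ)/(1 − pₑ) = (0.6947 − 0.2727)/(1 − 0.2727) = 0.580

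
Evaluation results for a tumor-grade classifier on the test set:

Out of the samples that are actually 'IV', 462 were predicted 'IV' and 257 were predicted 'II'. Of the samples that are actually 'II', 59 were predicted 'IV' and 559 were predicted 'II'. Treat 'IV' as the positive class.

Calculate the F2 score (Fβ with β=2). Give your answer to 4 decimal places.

0.6800

Fβ = (1+β²)·TP / ((1+β²)·TP + β²·FN + FP), with β²=4
= 5·462 / (5·462 + 4·257 + 59) = 0.6800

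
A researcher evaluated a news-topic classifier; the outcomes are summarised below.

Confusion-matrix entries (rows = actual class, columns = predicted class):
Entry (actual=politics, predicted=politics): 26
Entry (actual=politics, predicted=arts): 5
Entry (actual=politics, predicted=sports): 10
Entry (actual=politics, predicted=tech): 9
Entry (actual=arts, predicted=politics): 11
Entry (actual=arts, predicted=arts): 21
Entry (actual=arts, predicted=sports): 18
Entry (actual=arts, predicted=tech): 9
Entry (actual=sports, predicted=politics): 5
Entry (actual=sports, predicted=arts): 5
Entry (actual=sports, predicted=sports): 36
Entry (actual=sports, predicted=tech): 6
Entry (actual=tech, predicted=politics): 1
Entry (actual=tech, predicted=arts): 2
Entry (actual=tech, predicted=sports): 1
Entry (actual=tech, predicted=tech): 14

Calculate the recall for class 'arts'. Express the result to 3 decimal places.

Treat 'arts' as positive and all other classes as negative.
recall = TP/(TP+FN).
arts: TP=21, FN=11+18+9=38 → 21/59 = 0.3559

0.356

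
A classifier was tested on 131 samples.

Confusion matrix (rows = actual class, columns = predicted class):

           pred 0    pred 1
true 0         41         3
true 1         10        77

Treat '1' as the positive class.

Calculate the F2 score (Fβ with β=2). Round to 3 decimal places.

0.900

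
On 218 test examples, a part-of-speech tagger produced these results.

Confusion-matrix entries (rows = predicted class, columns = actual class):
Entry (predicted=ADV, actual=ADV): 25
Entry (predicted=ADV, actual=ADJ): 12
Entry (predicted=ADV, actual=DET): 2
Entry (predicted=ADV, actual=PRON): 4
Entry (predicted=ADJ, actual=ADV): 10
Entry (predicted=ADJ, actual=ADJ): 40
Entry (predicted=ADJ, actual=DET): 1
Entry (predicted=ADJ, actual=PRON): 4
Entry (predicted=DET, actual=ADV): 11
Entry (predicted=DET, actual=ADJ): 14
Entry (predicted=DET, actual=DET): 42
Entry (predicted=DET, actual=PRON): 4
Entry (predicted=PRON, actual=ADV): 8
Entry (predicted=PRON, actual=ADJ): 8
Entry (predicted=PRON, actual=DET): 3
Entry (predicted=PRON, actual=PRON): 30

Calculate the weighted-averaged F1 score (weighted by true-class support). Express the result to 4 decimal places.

0.6206

Per-class F1 score (2·TP/(2·TP+FP+FN)):
  ADV: TP=25, FP=12+2+4=18, FN=10+11+8=29 → 50/97 = 0.51546
  ADJ: TP=40, FP=10+1+4=15, FN=12+14+8=34 → 80/129 = 0.62016
  DET: TP=42, FP=11+14+4=29, FN=2+1+3=6 → 84/119 = 0.70588
  PRON: TP=30, FP=8+8+3=19, FN=4+4+4=12 → 60/91 = 0.65934
Weighted-F1 score = Σ (supportᵢ/N)·F1 scoreᵢ with N=218: (54/218)·0.51546 + (74/218)·0.62016 + (48/218)·0.70588 + (42/218)·0.65934 = 0.6206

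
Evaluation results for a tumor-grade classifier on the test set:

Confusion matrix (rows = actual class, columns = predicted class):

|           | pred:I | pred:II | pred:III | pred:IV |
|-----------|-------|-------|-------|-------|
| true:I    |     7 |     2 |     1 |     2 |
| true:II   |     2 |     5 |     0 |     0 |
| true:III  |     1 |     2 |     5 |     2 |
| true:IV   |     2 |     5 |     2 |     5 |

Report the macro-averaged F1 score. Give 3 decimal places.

0.512

Per-class F1 score (2·TP/(2·TP+FP+FN)):
  I: TP=7, FP=2+1+2=5, FN=2+1+2=5 → 14/24 = 0.5833
  II: TP=5, FP=2+2+5=9, FN=2+0+0=2 → 10/21 = 0.4762
  III: TP=5, FP=1+0+2=3, FN=1+2+2=5 → 10/18 = 0.5556
  IV: TP=5, FP=2+0+2=4, FN=2+5+2=9 → 10/23 = 0.4348
Macro-F1 score = mean = (0.5833 + 0.4762 + 0.5556 + 0.4348) / 4 = 0.512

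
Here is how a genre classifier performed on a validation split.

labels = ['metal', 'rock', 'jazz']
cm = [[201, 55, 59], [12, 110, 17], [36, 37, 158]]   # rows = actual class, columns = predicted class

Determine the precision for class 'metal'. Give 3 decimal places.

0.807

precision = TP/(TP+FP).
metal: TP=201, FP=12+36=48 → 201/249 = 0.8072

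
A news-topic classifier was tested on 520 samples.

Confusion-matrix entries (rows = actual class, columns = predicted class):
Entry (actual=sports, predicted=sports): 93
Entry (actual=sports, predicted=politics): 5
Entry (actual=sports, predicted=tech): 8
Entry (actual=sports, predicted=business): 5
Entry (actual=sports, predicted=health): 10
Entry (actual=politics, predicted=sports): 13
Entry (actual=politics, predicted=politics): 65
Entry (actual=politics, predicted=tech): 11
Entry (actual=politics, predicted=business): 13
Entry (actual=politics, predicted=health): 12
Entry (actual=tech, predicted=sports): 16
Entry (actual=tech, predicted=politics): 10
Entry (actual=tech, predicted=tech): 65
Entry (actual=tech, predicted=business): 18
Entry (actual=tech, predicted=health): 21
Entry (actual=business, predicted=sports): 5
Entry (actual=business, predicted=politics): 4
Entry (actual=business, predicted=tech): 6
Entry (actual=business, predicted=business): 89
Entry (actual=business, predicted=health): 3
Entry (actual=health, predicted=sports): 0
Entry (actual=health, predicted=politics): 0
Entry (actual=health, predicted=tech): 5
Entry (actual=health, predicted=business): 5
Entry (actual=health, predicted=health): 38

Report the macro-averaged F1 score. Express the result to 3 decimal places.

0.662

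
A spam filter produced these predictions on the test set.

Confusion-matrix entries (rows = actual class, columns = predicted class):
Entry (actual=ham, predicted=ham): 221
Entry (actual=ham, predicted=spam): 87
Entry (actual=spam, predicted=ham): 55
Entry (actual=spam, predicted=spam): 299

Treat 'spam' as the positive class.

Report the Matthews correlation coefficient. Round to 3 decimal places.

MCC = (TP·TN − FP·FN) / √((TP+FP)(TP+FN)(TN+FP)(TN+FN))
Numerator = 299·221 − 87·55 = 61294
Denominator = √(386·354·308·276) = √11615833152 = 107776.7746
MCC = 61294 / 107776.7746 = 0.569

0.569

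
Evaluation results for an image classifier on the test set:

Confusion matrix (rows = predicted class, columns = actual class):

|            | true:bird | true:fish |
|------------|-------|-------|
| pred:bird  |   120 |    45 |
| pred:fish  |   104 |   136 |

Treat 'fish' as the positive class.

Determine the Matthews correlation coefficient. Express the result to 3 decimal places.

0.290

MCC = (TP·TN − FP·FN) / √((TP+FP)(TP+FN)(TN+FP)(TN+FN))
Numerator = 136·120 − 104·45 = 11640
Denominator = √(240·181·224·165) = √1605542400 = 40069.2201
MCC = 11640 / 40069.2201 = 0.290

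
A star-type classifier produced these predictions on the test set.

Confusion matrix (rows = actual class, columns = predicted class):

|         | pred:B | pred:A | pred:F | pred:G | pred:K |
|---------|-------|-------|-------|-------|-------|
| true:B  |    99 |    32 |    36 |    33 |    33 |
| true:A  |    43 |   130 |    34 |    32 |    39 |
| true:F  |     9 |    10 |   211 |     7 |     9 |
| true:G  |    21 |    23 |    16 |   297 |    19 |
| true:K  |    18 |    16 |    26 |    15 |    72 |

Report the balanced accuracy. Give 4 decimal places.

0.6060

Balanced accuracy = mean of per-class recall.
  B: recall = 99/233 = 0.42489
  A: recall = 130/278 = 0.46763
  F: recall = 211/246 = 0.85772
  G: recall = 297/376 = 0.78989
  K: recall = 72/147 = 0.48980
Mean = (0.42489 + 0.46763 + 0.85772 + 0.78989 + 0.48980) / 5 = 0.6060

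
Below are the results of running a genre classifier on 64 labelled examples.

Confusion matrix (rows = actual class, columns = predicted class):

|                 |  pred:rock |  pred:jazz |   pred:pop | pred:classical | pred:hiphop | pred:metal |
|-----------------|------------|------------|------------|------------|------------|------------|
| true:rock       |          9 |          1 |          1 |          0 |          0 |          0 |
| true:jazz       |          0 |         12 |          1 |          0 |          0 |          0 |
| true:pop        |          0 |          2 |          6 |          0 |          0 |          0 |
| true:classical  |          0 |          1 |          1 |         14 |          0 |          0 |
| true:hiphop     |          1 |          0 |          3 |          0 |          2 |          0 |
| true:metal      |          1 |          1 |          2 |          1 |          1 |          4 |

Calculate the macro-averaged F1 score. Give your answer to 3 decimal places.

0.680

Per-class F1 score (2·TP/(2·TP+FP+FN)):
  rock: TP=9, FP=0+0+0+1+1=2, FN=1+1+0+0+0=2 → 18/22 = 0.8182
  jazz: TP=12, FP=1+2+1+0+1=5, FN=0+1+0+0+0=1 → 24/30 = 0.8000
  pop: TP=6, FP=1+1+1+3+2=8, FN=0+2+0+0+0=2 → 12/22 = 0.5455
  classical: TP=14, FP=0+0+0+0+1=1, FN=0+1+1+0+0=2 → 28/31 = 0.9032
  hiphop: TP=2, FP=0+0+0+0+1=1, FN=1+0+3+0+0=4 → 4/9 = 0.4444
  metal: TP=4, FP=0+0+0+0+0=0, FN=1+1+2+1+1=6 → 8/14 = 0.5714
Macro-F1 score = mean = (0.8182 + 0.8000 + 0.5455 + 0.9032 + 0.4444 + 0.5714) / 6 = 0.680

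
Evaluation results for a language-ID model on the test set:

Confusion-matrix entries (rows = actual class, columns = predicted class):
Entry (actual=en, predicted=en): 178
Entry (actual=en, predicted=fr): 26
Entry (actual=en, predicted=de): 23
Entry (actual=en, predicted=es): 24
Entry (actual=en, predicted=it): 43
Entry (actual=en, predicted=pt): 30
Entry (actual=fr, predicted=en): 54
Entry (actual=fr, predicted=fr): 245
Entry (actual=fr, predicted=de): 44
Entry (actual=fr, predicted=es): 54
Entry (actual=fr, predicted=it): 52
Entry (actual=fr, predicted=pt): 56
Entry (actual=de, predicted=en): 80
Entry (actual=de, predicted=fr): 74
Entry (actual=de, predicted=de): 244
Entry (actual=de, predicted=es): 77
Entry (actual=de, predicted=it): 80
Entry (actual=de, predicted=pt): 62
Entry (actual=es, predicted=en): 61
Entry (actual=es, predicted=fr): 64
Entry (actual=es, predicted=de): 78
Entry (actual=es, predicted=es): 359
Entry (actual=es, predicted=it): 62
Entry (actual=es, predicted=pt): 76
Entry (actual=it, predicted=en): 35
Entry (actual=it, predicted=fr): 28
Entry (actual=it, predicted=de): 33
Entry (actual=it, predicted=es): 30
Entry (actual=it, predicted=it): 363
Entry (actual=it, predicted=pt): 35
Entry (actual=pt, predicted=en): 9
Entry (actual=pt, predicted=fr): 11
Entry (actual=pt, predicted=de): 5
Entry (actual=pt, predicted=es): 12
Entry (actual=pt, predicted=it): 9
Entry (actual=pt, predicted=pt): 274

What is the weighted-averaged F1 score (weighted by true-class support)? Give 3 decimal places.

0.550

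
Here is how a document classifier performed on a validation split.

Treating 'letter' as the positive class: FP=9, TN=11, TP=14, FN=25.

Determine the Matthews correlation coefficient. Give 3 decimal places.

-0.088

MCC = (TP·TN − FP·FN) / √((TP+FP)(TP+FN)(TN+FP)(TN+FN))
Numerator = 14·11 − 9·25 = -71
Denominator = √(23·39·20·36) = √645840 = 803.6417
MCC = -71 / 803.6417 = -0.088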